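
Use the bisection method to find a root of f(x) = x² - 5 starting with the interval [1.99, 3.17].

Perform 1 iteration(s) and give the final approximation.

f(x) = x² - 5
Initial interval: [1.99, 3.17]

Iteration 1:
  c_1 = (1.990000 + 3.170000)/2 = 2.580000
  f(c_1) = f(2.580000) = 1.656400
  f(a) × f(c) < 0, new interval: [1.990000, 2.580000]

After 1 iteration(s), the approximation is c_1 = 2.580000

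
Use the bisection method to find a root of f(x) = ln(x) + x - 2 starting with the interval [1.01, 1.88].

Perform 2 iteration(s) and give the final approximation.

f(x) = ln(x) + x - 2
Initial interval: [1.01, 1.88]

Iteration 1:
  c_1 = (1.010000 + 1.880000)/2 = 1.445000
  f(c_1) = f(1.445000) = -0.186891
  f(a) × f(c) ≥ 0, new interval: [1.445000, 1.880000]
Iteration 2:
  c_2 = (1.445000 + 1.880000)/2 = 1.662500
  f(c_2) = f(1.662500) = 0.170822
  f(a) × f(c) < 0, new interval: [1.445000, 1.662500]

After 2 iteration(s), the approximation is c_2 = 1.662500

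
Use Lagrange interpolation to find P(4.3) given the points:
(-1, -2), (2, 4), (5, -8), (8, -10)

Lagrange interpolation formula:
P(x) = Σ yᵢ × Lᵢ(x)
where Lᵢ(x) = Π_{j≠i} (x - xⱼ)/(xᵢ - xⱼ)

L_0(4.3) = (4.3 - 2)/(-1 - 2) × (4.3 - 5)/(-1 - 5) × (4.3 - 8)/(-1 - 8) = -0.036772
L_1(4.3) = (4.3 - (-1))/(2 - (-1)) × (4.3 - 5)/(2 - 5) × (4.3 - 8)/(2 - 8) = 0.254204
L_2(4.3) = (4.3 - (-1))/(5 - (-1)) × (4.3 - 2)/(5 - 2) × (4.3 - 8)/(5 - 8) = 0.835241
L_3(4.3) = (4.3 - (-1))/(8 - (-1)) × (4.3 - 2)/(8 - 2) × (4.3 - 5)/(8 - 5) = -0.052673

P(4.3) = (-2)×L_0(4.3) + 4×L_1(4.3) + (-8)×L_2(4.3) + (-10)×L_3(4.3)
P(4.3) = -5.064840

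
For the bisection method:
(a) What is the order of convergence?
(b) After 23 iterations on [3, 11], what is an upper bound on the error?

(a) Bisection has linear (order 1) convergence; the error is halved each step.

(b) Error bound = (b-a)/2^n = (11 - 3)/2^{23}
    = 8/2^{23}

(a) 1 (linear); (b) error ≤ 9.54e-07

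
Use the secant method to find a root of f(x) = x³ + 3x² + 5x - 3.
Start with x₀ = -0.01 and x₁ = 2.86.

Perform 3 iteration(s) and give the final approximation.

f(x) = x³ + 3x² + 5x - 3
x₀ = -0.01, x₁ = 2.86

Secant formula: x_{n+1} = x_n - f(x_n)(x_n - x_{n-1})/(f(x_n) - f(x_{n-1}))

Iteration 1:
  f(-0.010000) = -3.049701
  f(2.860000) = 59.232456
  x_2 = 2.860000 - 59.232456×(2.860000 - (-0.010000))/(59.232456 - (-3.049701))
       = 0.130532
Iteration 2:
  f(2.860000) = 59.232456
  f(0.130532) = -2.294000
  x_3 = 0.130532 - (-2.294000)×(0.130532 - 2.860000)/(-2.294000 - 59.232456)
       = 0.232300
Iteration 3:
  f(0.130532) = -2.294000
  f(0.232300) = -1.664077
  x_4 = 0.232300 - (-1.664077)×(0.232300 - 0.130532)/(-1.664077 - (-2.294000))
       = 0.501141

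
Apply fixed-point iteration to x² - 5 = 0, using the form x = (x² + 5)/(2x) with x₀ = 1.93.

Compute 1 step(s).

Equation: x² - 5 = 0
Fixed-point form: x = (x² + 5)/(2x)
x₀ = 1.93

x_1 = g(1.930000) = 2.260337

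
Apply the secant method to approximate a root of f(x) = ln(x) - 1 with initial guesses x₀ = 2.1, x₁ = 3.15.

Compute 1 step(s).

f(x) = ln(x) - 1
x₀ = 2.1, x₁ = 3.15

Secant formula: x_{n+1} = x_n - f(x_n)(x_n - x_{n-1})/(f(x_n) - f(x_{n-1}))

Iteration 1:
  f(2.100000) = -0.258063
  f(3.150000) = 0.147402
  x_2 = 3.150000 - 0.147402×(3.150000 - 2.100000)/(0.147402 - (-0.258063))
       = 2.768284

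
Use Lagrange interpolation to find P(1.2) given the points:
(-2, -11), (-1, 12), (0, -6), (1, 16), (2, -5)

Lagrange interpolation formula:
P(x) = Σ yᵢ × Lᵢ(x)
where Lᵢ(x) = Π_{j≠i} (x - xⱼ)/(xᵢ - xⱼ)

L_0(1.2) = (1.2 - (-1))/(-2 - (-1)) × (1.2 - 0)/(-2 - 0) × (1.2 - 1)/(-2 - 1) × (1.2 - 2)/(-2 - 2) = -0.017600
L_1(1.2) = (1.2 - (-2))/(-1 - (-2)) × (1.2 - 0)/(-1 - 0) × (1.2 - 1)/(-1 - 1) × (1.2 - 2)/(-1 - 2) = 0.102400
L_2(1.2) = (1.2 - (-2))/(0 - (-2)) × (1.2 - (-1))/(0 - (-1)) × (1.2 - 1)/(0 - 1) × (1.2 - 2)/(0 - 2) = -0.281600
L_3(1.2) = (1.2 - (-2))/(1 - (-2)) × (1.2 - (-1))/(1 - (-1)) × (1.2 - 0)/(1 - 0) × (1.2 - 2)/(1 - 2) = 1.126400
L_4(1.2) = (1.2 - (-2))/(2 - (-2)) × (1.2 - (-1))/(2 - (-1)) × (1.2 - 0)/(2 - 0) × (1.2 - 1)/(2 - 1) = 0.070400

P(1.2) = (-11)×L_0(1.2) + 12×L_1(1.2) + (-6)×L_2(1.2) + 16×L_3(1.2) + (-5)×L_4(1.2)
P(1.2) = 20.782400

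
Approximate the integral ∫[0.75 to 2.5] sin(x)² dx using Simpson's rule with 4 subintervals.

f(x) = sin(x)²
a = 0.75, b = 2.5, n = 4
h = (b - a)/n = 0.437500

Simpson's rule: (h/3)[f(x₀) + 4f(x₁) + 2f(x₂) + ... + f(xₙ)]

x_0 = 0.7500, f(x_0) = 0.464631, coefficient = 1
x_1 = 1.1875, f(x_1) = 0.860139, coefficient = 4
x_2 = 1.6250, f(x_2) = 0.997065, coefficient = 2
x_3 = 2.0625, f(x_3) = 0.777095, coefficient = 4
x_4 = 2.5000, f(x_4) = 0.358169, coefficient = 1

I ≈ (0.437500/3) × 9.365866 = 1.365855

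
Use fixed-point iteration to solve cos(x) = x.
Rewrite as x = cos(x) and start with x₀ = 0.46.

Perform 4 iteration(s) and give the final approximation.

Equation: cos(x) = x
Fixed-point form: x = cos(x)
x₀ = 0.46

x_1 = g(0.460000) = 0.896052
x_2 = g(0.896052) = 0.624697
x_3 = g(0.624697) = 0.811140
x_4 = g(0.811140) = 0.688672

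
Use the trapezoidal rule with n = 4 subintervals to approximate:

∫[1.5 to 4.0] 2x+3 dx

f(x) = 2x+3
a = 1.5, b = 4.0, n = 4
h = (b - a)/n = 0.625000

Trapezoidal rule: (h/2)[f(x₀) + 2f(x₁) + 2f(x₂) + ... + f(xₙ)]

x_0 = 1.5000, f(x_0) = 6.000000, coefficient = 1
x_1 = 2.1250, f(x_1) = 7.250000, coefficient = 2
x_2 = 2.7500, f(x_2) = 8.500000, coefficient = 2
x_3 = 3.3750, f(x_3) = 9.750000, coefficient = 2
x_4 = 4.0000, f(x_4) = 11.000000, coefficient = 1

I ≈ (0.625000/2) × 68.000000 = 21.250000
Exact value: 21.250000
Error: 0.000000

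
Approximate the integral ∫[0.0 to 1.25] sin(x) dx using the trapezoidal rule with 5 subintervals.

f(x) = sin(x)
a = 0.0, b = 1.25, n = 5
h = (b - a)/n = 0.250000

Trapezoidal rule: (h/2)[f(x₀) + 2f(x₁) + 2f(x₂) + ... + f(xₙ)]

x_0 = 0.0000, f(x_0) = 0.000000, coefficient = 1
x_1 = 0.2500, f(x_1) = 0.247404, coefficient = 2
x_2 = 0.5000, f(x_2) = 0.479426, coefficient = 2
x_3 = 0.7500, f(x_3) = 0.681639, coefficient = 2
x_4 = 1.0000, f(x_4) = 0.841471, coefficient = 2
x_5 = 1.2500, f(x_5) = 0.948985, coefficient = 1

I ≈ (0.250000/2) × 5.448863 = 0.681108
Exact value: 0.684678
Error: 0.003570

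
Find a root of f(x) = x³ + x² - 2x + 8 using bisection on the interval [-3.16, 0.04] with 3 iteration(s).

f(x) = x³ + x² - 2x + 8
Initial interval: [-3.16, 0.04]

Iteration 1:
  c_1 = (-3.160000 + 0.040000)/2 = -1.560000
  f(c_1) = f(-1.560000) = 9.757184
  f(a) × f(c) < 0, new interval: [-3.160000, -1.560000]
Iteration 2:
  c_2 = (-3.160000 + (-1.560000))/2 = -2.360000
  f(c_2) = f(-2.360000) = 5.145344
  f(a) × f(c) < 0, new interval: [-3.160000, -2.360000]
Iteration 3:
  c_3 = (-3.160000 + (-2.360000))/2 = -2.760000
  f(c_3) = f(-2.760000) = 0.113024
  f(a) × f(c) < 0, new interval: [-3.160000, -2.760000]

After 3 iteration(s), the approximation is c_3 = -2.760000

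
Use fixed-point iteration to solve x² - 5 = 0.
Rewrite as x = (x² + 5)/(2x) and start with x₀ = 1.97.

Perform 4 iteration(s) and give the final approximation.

Equation: x² - 5 = 0
Fixed-point form: x = (x² + 5)/(2x)
x₀ = 1.97

x_1 = g(1.970000) = 2.254036
x_2 = g(2.254036) = 2.236140
x_3 = g(2.236140) = 2.236068
x_4 = g(2.236068) = 2.236068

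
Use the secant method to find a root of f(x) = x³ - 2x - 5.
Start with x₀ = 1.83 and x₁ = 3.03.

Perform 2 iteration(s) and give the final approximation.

f(x) = x³ - 2x - 5
x₀ = 1.83, x₁ = 3.03

Secant formula: x_{n+1} = x_n - f(x_n)(x_n - x_{n-1})/(f(x_n) - f(x_{n-1}))

Iteration 1:
  f(1.830000) = -2.531513
  f(3.030000) = 16.758127
  x_2 = 3.030000 - 16.758127×(3.030000 - 1.830000)/(16.758127 - (-2.531513))
       = 1.987484
Iteration 2:
  f(3.030000) = 16.758127
  f(1.987484) = -1.124219
  x_3 = 1.987484 - (-1.124219)×(1.987484 - 3.030000)/(-1.124219 - 16.758127)
       = 2.053025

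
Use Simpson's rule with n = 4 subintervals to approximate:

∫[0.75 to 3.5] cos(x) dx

f(x) = cos(x)
a = 0.75, b = 3.5, n = 4
h = (b - a)/n = 0.687500

Simpson's rule: (h/3)[f(x₀) + 4f(x₁) + 2f(x₂) + ... + f(xₙ)]

x_0 = 0.7500, f(x_0) = 0.731689, coefficient = 1
x_1 = 1.4375, f(x_1) = 0.132902, coefficient = 4
x_2 = 2.1250, f(x_2) = -0.526266, coefficient = 2
x_3 = 2.8125, f(x_3) = -0.946336, coefficient = 4
x_4 = 3.5000, f(x_4) = -0.936457, coefficient = 1

I ≈ (0.687500/3) × -4.511037 = -1.033779
Exact value: -1.032422
Error: 0.001357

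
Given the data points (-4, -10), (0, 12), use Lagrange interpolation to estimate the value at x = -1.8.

Lagrange interpolation formula:
P(x) = Σ yᵢ × Lᵢ(x)
where Lᵢ(x) = Π_{j≠i} (x - xⱼ)/(xᵢ - xⱼ)

L_0(-1.8) = (-1.8 - 0)/(-4 - 0) = 0.450000
L_1(-1.8) = (-1.8 - (-4))/(0 - (-4)) = 0.550000

P(-1.8) = (-10)×L_0(-1.8) + 12×L_1(-1.8)
P(-1.8) = 2.100000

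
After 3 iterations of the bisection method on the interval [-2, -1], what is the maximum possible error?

Bisection error bound: |error| ≤ (b-a)/2^n
|error| ≤ (-1 - (-2))/2^3 = 1/2^3
|error| ≤ 0.1250000000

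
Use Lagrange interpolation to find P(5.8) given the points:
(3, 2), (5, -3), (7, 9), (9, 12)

Lagrange interpolation formula:
P(x) = Σ yᵢ × Lᵢ(x)
where Lᵢ(x) = Π_{j≠i} (x - xⱼ)/(xᵢ - xⱼ)

L_0(5.8) = (5.8 - 5)/(3 - 5) × (5.8 - 7)/(3 - 7) × (5.8 - 9)/(3 - 9) = -0.064000
L_1(5.8) = (5.8 - 3)/(5 - 3) × (5.8 - 7)/(5 - 7) × (5.8 - 9)/(5 - 9) = 0.672000
L_2(5.8) = (5.8 - 3)/(7 - 3) × (5.8 - 5)/(7 - 5) × (5.8 - 9)/(7 - 9) = 0.448000
L_3(5.8) = (5.8 - 3)/(9 - 3) × (5.8 - 5)/(9 - 5) × (5.8 - 7)/(9 - 7) = -0.056000

P(5.8) = 2×L_0(5.8) + (-3)×L_1(5.8) + 9×L_2(5.8) + 12×L_3(5.8)
P(5.8) = 1.216000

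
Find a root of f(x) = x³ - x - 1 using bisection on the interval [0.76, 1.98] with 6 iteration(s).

f(x) = x³ - x - 1
Initial interval: [0.76, 1.98]

Iteration 1:
  c_1 = (0.760000 + 1.980000)/2 = 1.370000
  f(c_1) = f(1.370000) = 0.201353
  f(a) × f(c) < 0, new interval: [0.760000, 1.370000]
Iteration 2:
  c_2 = (0.760000 + 1.370000)/2 = 1.065000
  f(c_2) = f(1.065000) = -0.857050
  f(a) × f(c) ≥ 0, new interval: [1.065000, 1.370000]
Iteration 3:
  c_3 = (1.065000 + 1.370000)/2 = 1.217500
  f(c_3) = f(1.217500) = -0.412792
  f(a) × f(c) ≥ 0, new interval: [1.217500, 1.370000]
Iteration 4:
  c_4 = (1.217500 + 1.370000)/2 = 1.293750
  f(c_4) = f(1.293750) = -0.128285
  f(a) × f(c) ≥ 0, new interval: [1.293750, 1.370000]
Iteration 5:
  c_5 = (1.293750 + 1.370000)/2 = 1.331875
  f(c_5) = f(1.331875) = 0.030726
  f(a) × f(c) < 0, new interval: [1.293750, 1.331875]
Iteration 6:
  c_6 = (1.293750 + 1.331875)/2 = 1.312813
  f(c_6) = f(1.312813) = -0.050211
  f(a) × f(c) ≥ 0, new interval: [1.312813, 1.331875]

After 6 iteration(s), the approximation is c_6 = 1.312813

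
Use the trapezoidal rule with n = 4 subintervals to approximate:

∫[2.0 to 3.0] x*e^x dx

f(x) = x*e^x
a = 2.0, b = 3.0, n = 4
h = (b - a)/n = 0.250000

Trapezoidal rule: (h/2)[f(x₀) + 2f(x₁) + 2f(x₂) + ... + f(xₙ)]

x_0 = 2.0000, f(x_0) = 14.778112, coefficient = 1
x_1 = 2.2500, f(x_1) = 21.347406, coefficient = 2
x_2 = 2.5000, f(x_2) = 30.456235, coefficient = 2
x_3 = 2.7500, f(x_3) = 43.017238, coefficient = 2
x_4 = 3.0000, f(x_4) = 60.256611, coefficient = 1

I ≈ (0.250000/2) × 264.676479 = 33.084560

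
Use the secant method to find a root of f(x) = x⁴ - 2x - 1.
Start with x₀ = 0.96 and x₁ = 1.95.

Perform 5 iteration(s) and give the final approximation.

f(x) = x⁴ - 2x - 1
x₀ = 0.96, x₁ = 1.95

Secant formula: x_{n+1} = x_n - f(x_n)(x_n - x_{n-1})/(f(x_n) - f(x_{n-1}))

Iteration 1:
  f(0.960000) = -2.070653
  f(1.950000) = 9.559006
  x_2 = 1.950000 - 9.559006×(1.950000 - 0.960000)/(9.559006 - (-2.070653))
       = 1.136269
Iteration 2:
  f(1.950000) = 9.559006
  f(1.136269) = -1.605581
  x_3 = 1.136269 - (-1.605581)×(1.136269 - 1.950000)/(-1.605581 - 9.559006)
       = 1.253292
Iteration 3:
  f(1.136269) = -1.605581
  f(1.253292) = -1.039359
  x_4 = 1.253292 - (-1.039359)×(1.253292 - 1.136269)/(-1.039359 - (-1.605581))
       = 1.468099
Iteration 4:
  f(1.253292) = -1.039359
  f(1.468099) = 0.709187
  x_5 = 1.468099 - 0.709187×(1.468099 - 1.253292)/(0.709187 - (-1.039359))
       = 1.380976
Iteration 5:
  f(1.468099) = 0.709187
  f(1.380976) = -0.124940
  x_6 = 1.380976 - (-0.124940)×(1.380976 - 1.468099)/(-0.124940 - 0.709187)
       = 1.394026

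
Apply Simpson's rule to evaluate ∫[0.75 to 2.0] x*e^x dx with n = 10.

f(x) = x*e^x
a = 0.75, b = 2.0, n = 10
h = (b - a)/n = 0.125000

Simpson's rule: (h/3)[f(x₀) + 4f(x₁) + 2f(x₂) + ... + f(xₙ)]

x_0 = 0.7500, f(x_0) = 1.587750, coefficient = 1
x_1 = 0.8750, f(x_1) = 2.099016, coefficient = 4
x_2 = 1.0000, f(x_2) = 2.718282, coefficient = 2
x_3 = 1.1250, f(x_3) = 3.465244, coefficient = 4
x_4 = 1.2500, f(x_4) = 4.362929, coefficient = 2
x_5 = 1.3750, f(x_5) = 5.438230, coefficient = 4
x_6 = 1.5000, f(x_6) = 6.722534, coefficient = 2
x_7 = 1.6250, f(x_7) = 8.252431, coefficient = 4
x_8 = 1.7500, f(x_8) = 10.070555, coefficient = 2
x_9 = 1.8750, f(x_9) = 12.226536, coefficient = 4
x_10 = 2.0000, f(x_10) = 14.778112, coefficient = 1

I ≈ (0.125000/3) × 190.040288 = 7.918345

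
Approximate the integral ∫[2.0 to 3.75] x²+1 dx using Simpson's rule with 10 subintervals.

f(x) = x²+1
a = 2.0, b = 3.75, n = 10
h = (b - a)/n = 0.175000

Simpson's rule: (h/3)[f(x₀) + 4f(x₁) + 2f(x₂) + ... + f(xₙ)]

x_0 = 2.0000, f(x_0) = 5.000000, coefficient = 1
x_1 = 2.1750, f(x_1) = 5.730625, coefficient = 4
x_2 = 2.3500, f(x_2) = 6.522500, coefficient = 2
x_3 = 2.5250, f(x_3) = 7.375625, coefficient = 4
x_4 = 2.7000, f(x_4) = 8.290000, coefficient = 2
x_5 = 2.8750, f(x_5) = 9.265625, coefficient = 4
x_6 = 3.0500, f(x_6) = 10.302500, coefficient = 2
x_7 = 3.2250, f(x_7) = 11.400625, coefficient = 4
x_8 = 3.4000, f(x_8) = 12.560000, coefficient = 2
x_9 = 3.5750, f(x_9) = 13.780625, coefficient = 4
x_10 = 3.7500, f(x_10) = 15.062500, coefficient = 1

I ≈ (0.175000/3) × 285.625000 = 16.661458
Exact value: 16.661458
Error: 0.000000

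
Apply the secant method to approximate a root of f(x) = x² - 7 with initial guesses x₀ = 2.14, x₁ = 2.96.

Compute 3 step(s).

f(x) = x² - 7
x₀ = 2.14, x₁ = 2.96

Secant formula: x_{n+1} = x_n - f(x_n)(x_n - x_{n-1})/(f(x_n) - f(x_{n-1}))

Iteration 1:
  f(2.140000) = -2.420400
  f(2.960000) = 1.761600
  x_2 = 2.960000 - 1.761600×(2.960000 - 2.140000)/(1.761600 - (-2.420400))
       = 2.614588
Iteration 2:
  f(2.960000) = 1.761600
  f(2.614588) = -0.163928
  x_3 = 2.614588 - (-0.163928)×(2.614588 - 2.960000)/(-0.163928 - 1.761600)
       = 2.643995
Iteration 3:
  f(2.614588) = -0.163928
  f(2.643995) = -0.009293
  x_4 = 2.643995 - (-0.009293)×(2.643995 - 2.614588)/(-0.009293 - (-0.163928))
       = 2.645762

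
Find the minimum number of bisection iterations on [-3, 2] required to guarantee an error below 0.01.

We need (b-a)/2^n ≤ 0.01
(2 - (-3))/2^n ≤ 0.01
5/2^n ≤ 0.01
2^n ≥ 500
n ≥ log₂(500) = 8.97
n ≥ 9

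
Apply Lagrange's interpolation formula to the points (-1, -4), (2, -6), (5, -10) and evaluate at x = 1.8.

Lagrange interpolation formula:
P(x) = Σ yᵢ × Lᵢ(x)
where Lᵢ(x) = Π_{j≠i} (x - xⱼ)/(xᵢ - xⱼ)

L_0(1.8) = (1.8 - 2)/(-1 - 2) × (1.8 - 5)/(-1 - 5) = 0.035556
L_1(1.8) = (1.8 - (-1))/(2 - (-1)) × (1.8 - 5)/(2 - 5) = 0.995556
L_2(1.8) = (1.8 - (-1))/(5 - (-1)) × (1.8 - 2)/(5 - 2) = -0.031111

P(1.8) = (-4)×L_0(1.8) + (-6)×L_1(1.8) + (-10)×L_2(1.8)
P(1.8) = -5.804444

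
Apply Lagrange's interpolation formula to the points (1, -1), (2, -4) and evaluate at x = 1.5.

Lagrange interpolation formula:
P(x) = Σ yᵢ × Lᵢ(x)
where Lᵢ(x) = Π_{j≠i} (x - xⱼ)/(xᵢ - xⱼ)

L_0(1.5) = (1.5 - 2)/(1 - 2) = 0.500000
L_1(1.5) = (1.5 - 1)/(2 - 1) = 0.500000

P(1.5) = (-1)×L_0(1.5) + (-4)×L_1(1.5)
P(1.5) = -2.500000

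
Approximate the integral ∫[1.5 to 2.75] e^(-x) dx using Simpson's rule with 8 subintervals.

f(x) = e^(-x)
a = 1.5, b = 2.75, n = 8
h = (b - a)/n = 0.156250

Simpson's rule: (h/3)[f(x₀) + 4f(x₁) + 2f(x₂) + ... + f(xₙ)]

x_0 = 1.5000, f(x_0) = 0.223130, coefficient = 1
x_1 = 1.6562, f(x_1) = 0.190853, coefficient = 4
x_2 = 1.8125, f(x_2) = 0.163246, coefficient = 2
x_3 = 1.9688, f(x_3) = 0.139631, coefficient = 4
x_4 = 2.1250, f(x_4) = 0.119433, coefficient = 2
x_5 = 2.2812, f(x_5) = 0.102156, coefficient = 4
x_6 = 2.4375, f(x_6) = 0.087379, coefficient = 2
x_7 = 2.5938, f(x_7) = 0.074739, coefficient = 4
x_8 = 2.7500, f(x_8) = 0.063928, coefficient = 1

I ≈ (0.156250/3) × 3.056694 = 0.159203
Exact value: 0.159202
Error: 0.000001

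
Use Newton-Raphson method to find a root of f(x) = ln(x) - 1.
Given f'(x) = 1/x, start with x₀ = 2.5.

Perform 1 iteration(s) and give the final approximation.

f(x) = ln(x) - 1
f'(x) = 1/x
x₀ = 2.5

Newton-Raphson formula: x_{n+1} = x_n - f(x_n)/f'(x_n)

Iteration 1:
  f(2.500000) = -0.083709
  f'(2.500000) = 0.400000
  x_1 = 2.500000 - (-0.083709)/0.400000 = 2.709273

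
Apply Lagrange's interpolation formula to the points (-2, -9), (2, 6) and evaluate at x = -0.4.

Lagrange interpolation formula:
P(x) = Σ yᵢ × Lᵢ(x)
where Lᵢ(x) = Π_{j≠i} (x - xⱼ)/(xᵢ - xⱼ)

L_0(-0.4) = (-0.4 - 2)/(-2 - 2) = 0.600000
L_1(-0.4) = (-0.4 - (-2))/(2 - (-2)) = 0.400000

P(-0.4) = (-9)×L_0(-0.4) + 6×L_1(-0.4)
P(-0.4) = -3.000000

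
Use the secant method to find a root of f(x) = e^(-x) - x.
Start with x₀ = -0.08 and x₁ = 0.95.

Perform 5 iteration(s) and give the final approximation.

f(x) = e^(-x) - x
x₀ = -0.08, x₁ = 0.95

Secant formula: x_{n+1} = x_n - f(x_n)(x_n - x_{n-1})/(f(x_n) - f(x_{n-1}))

Iteration 1:
  f(-0.080000) = 1.163287
  f(0.950000) = -0.563259
  x_2 = 0.950000 - (-0.563259)×(0.950000 - (-0.080000))/(-0.563259 - 1.163287)
       = 0.613978
Iteration 2:
  f(0.950000) = -0.563259
  f(0.613978) = -0.072785
  x_3 = 0.613978 - (-0.072785)×(0.613978 - 0.950000)/(-0.072785 - (-0.563259))
       = 0.564114
Iteration 3:
  f(0.613978) = -0.072785
  f(0.564114) = 0.004750
  x_4 = 0.564114 - 0.004750×(0.564114 - 0.613978)/(0.004750 - (-0.072785))
       = 0.567169
Iteration 4:
  f(0.564114) = 0.004750
  f(0.567169) = -0.000040
  x_5 = 0.567169 - (-0.000040)×(0.567169 - 0.564114)/(-0.000040 - 0.004750)
       = 0.567143
Iteration 5:
  f(0.567169) = -0.000040
  f(0.567143) = 0.000000
  x_6 = 0.567143 - 0.000000×(0.567143 - 0.567169)/(0.000000 - (-0.000040))
       = 0.567143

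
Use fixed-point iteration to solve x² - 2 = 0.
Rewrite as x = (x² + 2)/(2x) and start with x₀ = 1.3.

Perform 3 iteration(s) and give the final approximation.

Equation: x² - 2 = 0
Fixed-point form: x = (x² + 2)/(2x)
x₀ = 1.3

x_1 = g(1.300000) = 1.419231
x_2 = g(1.419231) = 1.414222
x_3 = g(1.414222) = 1.414214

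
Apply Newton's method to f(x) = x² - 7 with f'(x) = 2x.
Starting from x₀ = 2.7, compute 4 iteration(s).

f(x) = x² - 7
f'(x) = 2x
x₀ = 2.7

Newton-Raphson formula: x_{n+1} = x_n - f(x_n)/f'(x_n)

Iteration 1:
  f(2.700000) = 0.290000
  f'(2.700000) = 5.400000
  x_1 = 2.700000 - 0.290000/5.400000 = 2.646296
Iteration 2:
  f(2.646296) = 0.002884
  f'(2.646296) = 5.292593
  x_2 = 2.646296 - 0.002884/5.292593 = 2.645751
Iteration 3:
  f(2.645751) = 0.000000
  f'(2.645751) = 5.291503
  x_3 = 2.645751 - 0.000000/5.291503 = 2.645751
Iteration 4:
  f(2.645751) = 0.000000
  f'(2.645751) = 5.291503
  x_4 = 2.645751 - 0.000000/5.291503 = 2.645751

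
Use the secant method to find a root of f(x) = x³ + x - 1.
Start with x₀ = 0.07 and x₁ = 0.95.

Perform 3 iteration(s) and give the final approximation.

f(x) = x³ + x - 1
x₀ = 0.07, x₁ = 0.95

Secant formula: x_{n+1} = x_n - f(x_n)(x_n - x_{n-1})/(f(x_n) - f(x_{n-1}))

Iteration 1:
  f(0.070000) = -0.929657
  f(0.950000) = 0.807375
  x_2 = 0.950000 - 0.807375×(0.950000 - 0.070000)/(0.807375 - (-0.929657))
       = 0.540975
Iteration 2:
  f(0.950000) = 0.807375
  f(0.540975) = -0.300707
  x_3 = 0.540975 - (-0.300707)×(0.540975 - 0.950000)/(-0.300707 - 0.807375)
       = 0.651974
Iteration 3:
  f(0.540975) = -0.300707
  f(0.651974) = -0.070890
  x_4 = 0.651974 - (-0.070890)×(0.651974 - 0.540975)/(-0.070890 - (-0.300707))
       = 0.686214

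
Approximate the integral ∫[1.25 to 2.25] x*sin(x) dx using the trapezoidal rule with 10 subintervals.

f(x) = x*sin(x)
a = 1.25, b = 2.25, n = 10
h = (b - a)/n = 0.100000

Trapezoidal rule: (h/2)[f(x₀) + 2f(x₁) + 2f(x₂) + ... + f(xₙ)]

x_0 = 1.2500, f(x_0) = 1.186231, coefficient = 1
x_1 = 1.3500, f(x_1) = 1.317227, coefficient = 2
x_2 = 1.4500, f(x_2) = 1.439434, coefficient = 2
x_3 = 1.5500, f(x_3) = 1.549665, coefficient = 2
x_4 = 1.6500, f(x_4) = 1.644827, coefficient = 2
x_5 = 1.7500, f(x_5) = 1.721975, coefficient = 2
x_6 = 1.8500, f(x_6) = 1.778359, coefficient = 2
x_7 = 1.9500, f(x_7) = 1.811471, coefficient = 2
x_8 = 2.0500, f(x_8) = 1.819093, coefficient = 2
x_9 = 2.1500, f(x_9) = 1.799332, coefficient = 2
x_10 = 2.2500, f(x_10) = 1.750665, coefficient = 1

I ≈ (0.100000/2) × 32.699663 = 1.634983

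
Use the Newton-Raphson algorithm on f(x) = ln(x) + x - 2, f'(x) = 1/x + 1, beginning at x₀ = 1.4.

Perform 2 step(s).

f(x) = ln(x) + x - 2
f'(x) = 1/x + 1
x₀ = 1.4

Newton-Raphson formula: x_{n+1} = x_n - f(x_n)/f'(x_n)

Iteration 1:
  f(1.400000) = -0.263528
  f'(1.400000) = 1.714286
  x_1 = 1.400000 - (-0.263528)/1.714286 = 1.553725
Iteration 2:
  f(1.553725) = -0.005621
  f'(1.553725) = 1.643615
  x_2 = 1.553725 - (-0.005621)/1.643615 = 1.557144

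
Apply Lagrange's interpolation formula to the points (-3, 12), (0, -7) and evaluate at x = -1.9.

Lagrange interpolation formula:
P(x) = Σ yᵢ × Lᵢ(x)
where Lᵢ(x) = Π_{j≠i} (x - xⱼ)/(xᵢ - xⱼ)

L_0(-1.9) = (-1.9 - 0)/(-3 - 0) = 0.633333
L_1(-1.9) = (-1.9 - (-3))/(0 - (-3)) = 0.366667

P(-1.9) = 12×L_0(-1.9) + (-7)×L_1(-1.9)
P(-1.9) = 5.033333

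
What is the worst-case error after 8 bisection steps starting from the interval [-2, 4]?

Bisection error bound: |error| ≤ (b-a)/2^n
|error| ≤ (4 - (-2))/2^8 = 6/2^8
|error| ≤ 0.0234375000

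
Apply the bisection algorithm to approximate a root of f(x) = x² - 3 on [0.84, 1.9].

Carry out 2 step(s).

f(x) = x² - 3
Initial interval: [0.84, 1.9]

Iteration 1:
  c_1 = (0.840000 + 1.900000)/2 = 1.370000
  f(c_1) = f(1.370000) = -1.123100
  f(a) × f(c) ≥ 0, new interval: [1.370000, 1.900000]
Iteration 2:
  c_2 = (1.370000 + 1.900000)/2 = 1.635000
  f(c_2) = f(1.635000) = -0.326775
  f(a) × f(c) ≥ 0, new interval: [1.635000, 1.900000]

After 2 iteration(s), the approximation is c_2 = 1.635000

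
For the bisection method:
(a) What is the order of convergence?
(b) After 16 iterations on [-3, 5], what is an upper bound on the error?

(a) Bisection has linear (order 1) convergence; the error is halved each step.

(b) Error bound = (b-a)/2^n = (5 - (-3))/2^{16}
    = 8/2^{16}

(a) 1 (linear); (b) error ≤ 1.22e-04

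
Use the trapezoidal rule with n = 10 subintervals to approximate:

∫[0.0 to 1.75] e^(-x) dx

f(x) = e^(-x)
a = 0.0, b = 1.75, n = 10
h = (b - a)/n = 0.175000

Trapezoidal rule: (h/2)[f(x₀) + 2f(x₁) + 2f(x₂) + ... + f(xₙ)]

x_0 = 0.0000, f(x_0) = 1.000000, coefficient = 1
x_1 = 0.1750, f(x_1) = 0.839457, coefficient = 2
x_2 = 0.3500, f(x_2) = 0.704688, coefficient = 2
x_3 = 0.5250, f(x_3) = 0.591555, coefficient = 2
x_4 = 0.7000, f(x_4) = 0.496585, coefficient = 2
x_5 = 0.8750, f(x_5) = 0.416862, coefficient = 2
x_6 = 1.0500, f(x_6) = 0.349938, coefficient = 2
x_7 = 1.2250, f(x_7) = 0.293758, coefficient = 2
x_8 = 1.4000, f(x_8) = 0.246597, coefficient = 2
x_9 = 1.5750, f(x_9) = 0.207008, coefficient = 2
x_10 = 1.7500, f(x_10) = 0.173774, coefficient = 1

I ≈ (0.175000/2) × 9.466669 = 0.828334
Exact value: 0.826226
Error: 0.002108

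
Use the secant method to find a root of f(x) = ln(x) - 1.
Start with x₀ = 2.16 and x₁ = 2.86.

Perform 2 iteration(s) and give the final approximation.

f(x) = ln(x) - 1
x₀ = 2.16, x₁ = 2.86

Secant formula: x_{n+1} = x_n - f(x_n)(x_n - x_{n-1})/(f(x_n) - f(x_{n-1}))

Iteration 1:
  f(2.160000) = -0.229892
  f(2.860000) = 0.050822
  x_2 = 2.860000 - 0.050822×(2.860000 - 2.160000)/(0.050822 - (-0.229892))
       = 2.733269
Iteration 2:
  f(2.860000) = 0.050822
  f(2.733269) = 0.005498
  x_3 = 2.733269 - 0.005498×(2.733269 - 2.860000)/(0.005498 - 0.050822)
       = 2.717895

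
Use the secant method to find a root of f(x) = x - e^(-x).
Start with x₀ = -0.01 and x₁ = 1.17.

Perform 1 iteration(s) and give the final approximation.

f(x) = x - e^(-x)
x₀ = -0.01, x₁ = 1.17

Secant formula: x_{n+1} = x_n - f(x_n)(x_n - x_{n-1})/(f(x_n) - f(x_{n-1}))

Iteration 1:
  f(-0.010000) = -1.020050
  f(1.170000) = 0.859633
  x_2 = 1.170000 - 0.859633×(1.170000 - (-0.010000))/(0.859633 - (-1.020050))
       = 0.630352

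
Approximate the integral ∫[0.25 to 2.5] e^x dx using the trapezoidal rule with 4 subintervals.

f(x) = e^x
a = 0.25, b = 2.5, n = 4
h = (b - a)/n = 0.562500

Trapezoidal rule: (h/2)[f(x₀) + 2f(x₁) + 2f(x₂) + ... + f(xₙ)]

x_0 = 0.2500, f(x_0) = 1.284025, coefficient = 1
x_1 = 0.8125, f(x_1) = 2.253535, coefficient = 2
x_2 = 1.3750, f(x_2) = 3.955077, coefficient = 2
x_3 = 1.9375, f(x_3) = 6.941376, coefficient = 2
x_4 = 2.5000, f(x_4) = 12.182494, coefficient = 1

I ≈ (0.562500/2) × 39.766494 = 11.184326
Exact value: 10.898469
Error: 0.285858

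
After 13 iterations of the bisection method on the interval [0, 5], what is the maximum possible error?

Bisection error bound: |error| ≤ (b-a)/2^n
|error| ≤ (5 - 0)/2^13 = 5/2^13
|error| ≤ 0.0006103516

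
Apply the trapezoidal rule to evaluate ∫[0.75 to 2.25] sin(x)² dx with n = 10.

f(x) = sin(x)²
a = 0.75, b = 2.25, n = 10
h = (b - a)/n = 0.150000

Trapezoidal rule: (h/2)[f(x₀) + 2f(x₁) + 2f(x₂) + ... + f(xₙ)]

x_0 = 0.7500, f(x_0) = 0.464631, coefficient = 1
x_1 = 0.9000, f(x_1) = 0.613601, coefficient = 2
x_2 = 1.0500, f(x_2) = 0.752423, coefficient = 2
x_3 = 1.2000, f(x_3) = 0.868697, coefficient = 2
x_4 = 1.3500, f(x_4) = 0.952036, coefficient = 2
x_5 = 1.5000, f(x_5) = 0.994996, coefficient = 2
x_6 = 1.6500, f(x_6) = 0.993740, coefficient = 2
x_7 = 1.8000, f(x_7) = 0.948379, coefficient = 2
x_8 = 1.9500, f(x_8) = 0.862966, coefficient = 2
x_9 = 2.1000, f(x_9) = 0.745130, coefficient = 2
x_10 = 2.2500, f(x_10) = 0.605398, coefficient = 1

I ≈ (0.150000/2) × 16.533967 = 1.240048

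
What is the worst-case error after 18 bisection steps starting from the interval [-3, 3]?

Bisection error bound: |error| ≤ (b-a)/2^n
|error| ≤ (3 - (-3))/2^18 = 6/2^18
|error| ≤ 0.0000228882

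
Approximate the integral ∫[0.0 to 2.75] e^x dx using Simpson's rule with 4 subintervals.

f(x) = e^x
a = 0.0, b = 2.75, n = 4
h = (b - a)/n = 0.687500

Simpson's rule: (h/3)[f(x₀) + 4f(x₁) + 2f(x₂) + ... + f(xₙ)]

x_0 = 0.0000, f(x_0) = 1.000000, coefficient = 1
x_1 = 0.6875, f(x_1) = 1.988737, coefficient = 4
x_2 = 1.3750, f(x_2) = 3.955077, coefficient = 2
x_3 = 2.0625, f(x_3) = 7.865609, coefficient = 4
x_4 = 2.7500, f(x_4) = 15.642632, coefficient = 1

I ≈ (0.687500/3) × 63.970172 = 14.659831
Exact value: 14.642632
Error: 0.017199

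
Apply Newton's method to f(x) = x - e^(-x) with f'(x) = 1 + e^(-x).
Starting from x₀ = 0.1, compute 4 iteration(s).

f(x) = x - e^(-x)
f'(x) = 1 + e^(-x)
x₀ = 0.1

Newton-Raphson formula: x_{n+1} = x_n - f(x_n)/f'(x_n)

Iteration 1:
  f(0.100000) = -0.804837
  f'(0.100000) = 1.904837
  x_1 = 0.100000 - (-0.804837)/1.904837 = 0.522523
Iteration 2:
  f(0.522523) = -0.070500
  f'(0.522523) = 1.593023
  x_2 = 0.522523 - (-0.070500)/1.593023 = 0.566778
Iteration 3:
  f(0.566778) = -0.000572
  f'(0.566778) = 1.567350
  x_3 = 0.566778 - (-0.000572)/1.567350 = 0.567143
Iteration 4:
  f(0.567143) = 0.000000
  f'(0.567143) = 1.567143
  x_4 = 0.567143 - 0.000000/1.567143 = 0.567143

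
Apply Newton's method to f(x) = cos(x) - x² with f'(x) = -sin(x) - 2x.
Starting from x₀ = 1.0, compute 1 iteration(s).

f(x) = cos(x) - x²
f'(x) = -sin(x) - 2x
x₀ = 1.0

Newton-Raphson formula: x_{n+1} = x_n - f(x_n)/f'(x_n)

Iteration 1:
  f(1.000000) = -0.459698
  f'(1.000000) = -2.841471
  x_1 = 1.000000 - (-0.459698)/(-2.841471) = 0.838218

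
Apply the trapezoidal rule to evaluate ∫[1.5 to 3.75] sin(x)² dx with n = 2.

f(x) = sin(x)²
a = 1.5, b = 3.75, n = 2
h = (b - a)/n = 1.125000

Trapezoidal rule: (h/2)[f(x₀) + 2f(x₁) + 2f(x₂) + ... + f(xₙ)]

x_0 = 1.5000, f(x_0) = 0.994996, coefficient = 1
x_1 = 2.6250, f(x_1) = 0.243957, coefficient = 2
x_2 = 3.7500, f(x_2) = 0.326682, coefficient = 1

I ≈ (1.125000/2) × 1.809593 = 1.017896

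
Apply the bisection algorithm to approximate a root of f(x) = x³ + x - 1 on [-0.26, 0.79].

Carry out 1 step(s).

f(x) = x³ + x - 1
Initial interval: [-0.26, 0.79]

Iteration 1:
  c_1 = (-0.260000 + 0.790000)/2 = 0.265000
  f(c_1) = f(0.265000) = -0.716390
  f(a) × f(c) ≥ 0, new interval: [0.265000, 0.790000]

After 1 iteration(s), the approximation is c_1 = 0.265000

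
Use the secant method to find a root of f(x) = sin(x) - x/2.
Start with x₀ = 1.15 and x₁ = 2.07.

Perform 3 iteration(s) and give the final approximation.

f(x) = sin(x) - x/2
x₀ = 1.15, x₁ = 2.07

Secant formula: x_{n+1} = x_n - f(x_n)(x_n - x_{n-1})/(f(x_n) - f(x_{n-1}))

Iteration 1:
  f(1.150000) = 0.337764
  f(2.070000) = -0.157036
  x_2 = 2.070000 - (-0.157036)×(2.070000 - 1.150000)/(-0.157036 - 0.337764)
       = 1.778017
Iteration 2:
  f(2.070000) = -0.157036
  f(1.778017) = 0.089598
  x_3 = 1.778017 - 0.089598×(1.778017 - 2.070000)/(0.089598 - (-0.157036))
       = 1.884090
Iteration 3:
  f(1.778017) = 0.089598
  f(1.884090) = 0.009279
  x_4 = 1.884090 - 0.009279×(1.884090 - 1.778017)/(0.009279 - 0.089598)
       = 1.896344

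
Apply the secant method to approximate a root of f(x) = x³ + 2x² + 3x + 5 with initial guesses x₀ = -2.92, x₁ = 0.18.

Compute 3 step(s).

f(x) = x³ + 2x² + 3x + 5
x₀ = -2.92, x₁ = 0.18

Secant formula: x_{n+1} = x_n - f(x_n)(x_n - x_{n-1})/(f(x_n) - f(x_{n-1}))

Iteration 1:
  f(-2.920000) = -11.604288
  f(0.180000) = 5.610632
  x_2 = 0.180000 - 5.610632×(0.180000 - (-2.920000))/(5.610632 - (-11.604288))
       = -0.830342
Iteration 2:
  f(0.180000) = 5.610632
  f(-0.830342) = 3.315415
  x_3 = -0.830342 - 3.315415×(-0.830342 - 0.180000)/(3.315415 - 5.610632)
       = -2.289770
Iteration 3:
  f(-0.830342) = 3.315415
  f(-2.289770) = -3.388590
  x_4 = -2.289770 - (-3.388590)×(-2.289770 - (-0.830342))/(-3.388590 - 3.315415)
       = -1.552091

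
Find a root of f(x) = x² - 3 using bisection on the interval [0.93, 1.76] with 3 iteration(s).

f(x) = x² - 3
Initial interval: [0.93, 1.76]

Iteration 1:
  c_1 = (0.930000 + 1.760000)/2 = 1.345000
  f(c_1) = f(1.345000) = -1.190975
  f(a) × f(c) ≥ 0, new interval: [1.345000, 1.760000]
Iteration 2:
  c_2 = (1.345000 + 1.760000)/2 = 1.552500
  f(c_2) = f(1.552500) = -0.589744
  f(a) × f(c) ≥ 0, new interval: [1.552500, 1.760000]
Iteration 3:
  c_3 = (1.552500 + 1.760000)/2 = 1.656250
  f(c_3) = f(1.656250) = -0.256836
  f(a) × f(c) ≥ 0, new interval: [1.656250, 1.760000]

After 3 iteration(s), the approximation is c_3 = 1.656250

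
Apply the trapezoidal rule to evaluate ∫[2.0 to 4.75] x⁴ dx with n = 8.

f(x) = x⁴
a = 2.0, b = 4.75, n = 8
h = (b - a)/n = 0.343750

Trapezoidal rule: (h/2)[f(x₀) + 2f(x₁) + 2f(x₂) + ... + f(xₙ)]

x_0 = 2.0000, f(x_0) = 16.000000, coefficient = 1
x_1 = 2.3438, f(x_1) = 30.174851, coefficient = 2
x_2 = 2.6875, f(x_2) = 52.166763, coefficient = 2
x_3 = 3.0312, f(x_3) = 84.428102, coefficient = 2
x_4 = 3.3750, f(x_4) = 129.746338, coefficient = 2
x_5 = 3.7188, f(x_5) = 191.244050, coefficient = 2
x_6 = 4.0625, f(x_6) = 272.378922, coefficient = 2
x_7 = 4.4062, f(x_7) = 376.943742, coefficient = 2
x_8 = 4.7500, f(x_8) = 509.066406, coefficient = 1

I ≈ (0.343750/2) × 2799.231941 = 481.117990
Exact value: 477.213086
Error: 3.904904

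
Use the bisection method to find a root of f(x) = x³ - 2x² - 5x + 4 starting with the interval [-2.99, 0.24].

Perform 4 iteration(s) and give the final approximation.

f(x) = x³ - 2x² - 5x + 4
Initial interval: [-2.99, 0.24]

Iteration 1:
  c_1 = (-2.990000 + 0.240000)/2 = -1.375000
  f(c_1) = f(-1.375000) = 4.494141
  f(a) × f(c) < 0, new interval: [-2.990000, -1.375000]
Iteration 2:
  c_2 = (-2.990000 + (-1.375000))/2 = -2.182500
  f(c_2) = f(-2.182500) = -5.010028
  f(a) × f(c) ≥ 0, new interval: [-2.182500, -1.375000]
Iteration 3:
  c_3 = (-2.182500 + (-1.375000))/2 = -1.778750
  f(c_3) = f(-1.778750) = 0.937968
  f(a) × f(c) < 0, new interval: [-2.182500, -1.778750]
Iteration 4:
  c_4 = (-2.182500 + (-1.778750))/2 = -1.980625
  f(c_4) = f(-1.980625) = -1.712371
  f(a) × f(c) ≥ 0, new interval: [-1.980625, -1.778750]

After 4 iteration(s), the approximation is c_4 = -1.980625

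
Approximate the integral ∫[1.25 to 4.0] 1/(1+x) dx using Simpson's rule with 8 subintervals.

f(x) = 1/(1+x)
a = 1.25, b = 4.0, n = 8
h = (b - a)/n = 0.343750

Simpson's rule: (h/3)[f(x₀) + 4f(x₁) + 2f(x₂) + ... + f(xₙ)]

x_0 = 1.2500, f(x_0) = 0.444444, coefficient = 1
x_1 = 1.5938, f(x_1) = 0.385542, coefficient = 4
x_2 = 1.9375, f(x_2) = 0.340426, coefficient = 2
x_3 = 2.2812, f(x_3) = 0.304762, coefficient = 4
x_4 = 2.6250, f(x_4) = 0.275862, coefficient = 2
x_5 = 2.9688, f(x_5) = 0.251969, coefficient = 4
x_6 = 3.3125, f(x_6) = 0.231884, coefficient = 2
x_7 = 3.6562, f(x_7) = 0.214765, coefficient = 4
x_8 = 4.0000, f(x_8) = 0.200000, coefficient = 1

I ≈ (0.343750/3) × 6.968938 = 0.798524
Exact value: 0.798508
Error: 0.000017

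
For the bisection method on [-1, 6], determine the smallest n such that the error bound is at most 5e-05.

We need (b-a)/2^n ≤ 5e-05
(6 - (-1))/2^n ≤ 5e-05
7/2^n ≤ 5e-05
2^n ≥ 140000
n ≥ log₂(140000) = 17.10
n ≥ 18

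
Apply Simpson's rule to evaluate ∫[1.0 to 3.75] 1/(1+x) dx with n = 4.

f(x) = 1/(1+x)
a = 1.0, b = 3.75, n = 4
h = (b - a)/n = 0.687500

Simpson's rule: (h/3)[f(x₀) + 4f(x₁) + 2f(x₂) + ... + f(xₙ)]

x_0 = 1.0000, f(x_0) = 0.500000, coefficient = 1
x_1 = 1.6875, f(x_1) = 0.372093, coefficient = 4
x_2 = 2.3750, f(x_2) = 0.296296, coefficient = 2
x_3 = 3.0625, f(x_3) = 0.246154, coefficient = 4
x_4 = 3.7500, f(x_4) = 0.210526, coefficient = 1

I ≈ (0.687500/3) × 3.776106 = 0.865358
Exact value: 0.864997
Error: 0.000360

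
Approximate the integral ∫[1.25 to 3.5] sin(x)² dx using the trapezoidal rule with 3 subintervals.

f(x) = sin(x)²
a = 1.25, b = 3.5, n = 3
h = (b - a)/n = 0.750000

Trapezoidal rule: (h/2)[f(x₀) + 2f(x₁) + 2f(x₂) + ... + f(xₙ)]

x_0 = 1.2500, f(x_0) = 0.900572, coefficient = 1
x_1 = 2.0000, f(x_1) = 0.826822, coefficient = 2
x_2 = 2.7500, f(x_2) = 0.145665, coefficient = 2
x_3 = 3.5000, f(x_3) = 0.123049, coefficient = 1

I ≈ (0.750000/2) × 2.968595 = 1.113223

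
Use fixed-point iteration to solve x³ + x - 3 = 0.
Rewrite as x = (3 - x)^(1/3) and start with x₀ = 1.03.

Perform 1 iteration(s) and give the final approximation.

Equation: x³ + x - 3 = 0
Fixed-point form: x = (3 - x)^(1/3)
x₀ = 1.03

x_1 = g(1.030000) = 1.253590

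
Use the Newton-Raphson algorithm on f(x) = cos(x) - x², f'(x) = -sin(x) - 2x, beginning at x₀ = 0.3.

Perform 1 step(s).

f(x) = cos(x) - x²
f'(x) = -sin(x) - 2x
x₀ = 0.3

Newton-Raphson formula: x_{n+1} = x_n - f(x_n)/f'(x_n)

Iteration 1:
  f(0.300000) = 0.865336
  f'(0.300000) = -0.895520
  x_1 = 0.300000 - 0.865336/(-0.895520) = 1.266295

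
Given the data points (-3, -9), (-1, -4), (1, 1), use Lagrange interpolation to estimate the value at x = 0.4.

Lagrange interpolation formula:
P(x) = Σ yᵢ × Lᵢ(x)
where Lᵢ(x) = Π_{j≠i} (x - xⱼ)/(xᵢ - xⱼ)

L_0(0.4) = (0.4 - (-1))/(-3 - (-1)) × (0.4 - 1)/(-3 - 1) = -0.105000
L_1(0.4) = (0.4 - (-3))/(-1 - (-3)) × (0.4 - 1)/(-1 - 1) = 0.510000
L_2(0.4) = (0.4 - (-3))/(1 - (-3)) × (0.4 - (-1))/(1 - (-1)) = 0.595000

P(0.4) = (-9)×L_0(0.4) + (-4)×L_1(0.4) + 1×L_2(0.4)
P(0.4) = -0.500000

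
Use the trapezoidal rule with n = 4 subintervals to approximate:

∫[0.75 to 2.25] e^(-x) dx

f(x) = e^(-x)
a = 0.75, b = 2.25, n = 4
h = (b - a)/n = 0.375000

Trapezoidal rule: (h/2)[f(x₀) + 2f(x₁) + 2f(x₂) + ... + f(xₙ)]

x_0 = 0.7500, f(x_0) = 0.472367, coefficient = 1
x_1 = 1.1250, f(x_1) = 0.324652, coefficient = 2
x_2 = 1.5000, f(x_2) = 0.223130, coefficient = 2
x_3 = 1.8750, f(x_3) = 0.153355, coefficient = 2
x_4 = 2.2500, f(x_4) = 0.105399, coefficient = 1

I ≈ (0.375000/2) × 1.980041 = 0.371258
Exact value: 0.366967
Error: 0.004290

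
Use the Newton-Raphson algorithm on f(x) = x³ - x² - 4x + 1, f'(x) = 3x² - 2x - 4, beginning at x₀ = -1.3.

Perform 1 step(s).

f(x) = x³ - x² - 4x + 1
f'(x) = 3x² - 2x - 4
x₀ = -1.3

Newton-Raphson formula: x_{n+1} = x_n - f(x_n)/f'(x_n)

Iteration 1:
  f(-1.300000) = 2.313000
  f'(-1.300000) = 3.670000
  x_1 = -1.300000 - 2.313000/3.670000 = -1.930245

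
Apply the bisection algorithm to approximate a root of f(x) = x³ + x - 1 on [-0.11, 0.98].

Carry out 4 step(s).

f(x) = x³ + x - 1
Initial interval: [-0.11, 0.98]

Iteration 1:
  c_1 = (-0.110000 + 0.980000)/2 = 0.435000
  f(c_1) = f(0.435000) = -0.482687
  f(a) × f(c) ≥ 0, new interval: [0.435000, 0.980000]
Iteration 2:
  c_2 = (0.435000 + 0.980000)/2 = 0.707500
  f(c_2) = f(0.707500) = 0.061644
  f(a) × f(c) < 0, new interval: [0.435000, 0.707500]
Iteration 3:
  c_3 = (0.435000 + 0.707500)/2 = 0.571250
  f(c_3) = f(0.571250) = -0.242336
  f(a) × f(c) ≥ 0, new interval: [0.571250, 0.707500]
Iteration 4:
  c_4 = (0.571250 + 0.707500)/2 = 0.639375
  f(c_4) = f(0.639375) = -0.099248
  f(a) × f(c) ≥ 0, new interval: [0.639375, 0.707500]

After 4 iteration(s), the approximation is c_4 = 0.639375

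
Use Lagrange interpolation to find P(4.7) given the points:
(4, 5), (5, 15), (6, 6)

Lagrange interpolation formula:
P(x) = Σ yᵢ × Lᵢ(x)
where Lᵢ(x) = Π_{j≠i} (x - xⱼ)/(xᵢ - xⱼ)

L_0(4.7) = (4.7 - 5)/(4 - 5) × (4.7 - 6)/(4 - 6) = 0.195000
L_1(4.7) = (4.7 - 4)/(5 - 4) × (4.7 - 6)/(5 - 6) = 0.910000
L_2(4.7) = (4.7 - 4)/(6 - 4) × (4.7 - 5)/(6 - 5) = -0.105000

P(4.7) = 5×L_0(4.7) + 15×L_1(4.7) + 6×L_2(4.7)
P(4.7) = 13.995000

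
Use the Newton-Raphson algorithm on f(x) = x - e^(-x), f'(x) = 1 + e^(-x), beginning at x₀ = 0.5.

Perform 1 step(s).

f(x) = x - e^(-x)
f'(x) = 1 + e^(-x)
x₀ = 0.5

Newton-Raphson formula: x_{n+1} = x_n - f(x_n)/f'(x_n)

Iteration 1:
  f(0.500000) = -0.106531
  f'(0.500000) = 1.606531
  x_1 = 0.500000 - (-0.106531)/1.606531 = 0.566311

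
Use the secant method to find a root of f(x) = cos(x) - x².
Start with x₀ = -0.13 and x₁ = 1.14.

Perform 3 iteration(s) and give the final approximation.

f(x) = cos(x) - x²
x₀ = -0.13, x₁ = 1.14

Secant formula: x_{n+1} = x_n - f(x_n)(x_n - x_{n-1})/(f(x_n) - f(x_{n-1}))

Iteration 1:
  f(-0.130000) = 0.974662
  f(1.140000) = -0.882005
  x_2 = 1.140000 - (-0.882005)×(1.140000 - (-0.130000))/(-0.882005 - 0.974662)
       = 0.536689
Iteration 2:
  f(1.140000) = -0.882005
  f(0.536689) = 0.571370
  x_3 = 0.536689 - 0.571370×(0.536689 - 1.140000)/(0.571370 - (-0.882005))
       = 0.773871
Iteration 3:
  f(0.536689) = 0.571370
  f(0.773871) = 0.116334
  x_4 = 0.773871 - 0.116334×(0.773871 - 0.536689)/(0.116334 - 0.571370)
       = 0.834509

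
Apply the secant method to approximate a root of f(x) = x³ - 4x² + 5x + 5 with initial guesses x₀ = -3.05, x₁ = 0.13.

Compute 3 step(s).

f(x) = x³ - 4x² + 5x + 5
x₀ = -3.05, x₁ = 0.13

Secant formula: x_{n+1} = x_n - f(x_n)(x_n - x_{n-1})/(f(x_n) - f(x_{n-1}))

Iteration 1:
  f(-3.050000) = -75.832625
  f(0.130000) = 5.584597
  x_2 = 0.130000 - 5.584597×(0.130000 - (-3.050000))/(5.584597 - (-75.832625))
       = -0.088124
Iteration 2:
  f(0.130000) = 5.584597
  f(-0.088124) = 4.527635
  x_3 = -0.088124 - 4.527635×(-0.088124 - 0.130000)/(4.527635 - 5.584597)
       = -1.022484
Iteration 3:
  f(-0.088124) = 4.527635
  f(-1.022484) = -5.363296
  x_4 = -1.022484 - (-5.363296)×(-1.022484 - (-0.088124))/(-5.363296 - 4.527635)
       = -0.515833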